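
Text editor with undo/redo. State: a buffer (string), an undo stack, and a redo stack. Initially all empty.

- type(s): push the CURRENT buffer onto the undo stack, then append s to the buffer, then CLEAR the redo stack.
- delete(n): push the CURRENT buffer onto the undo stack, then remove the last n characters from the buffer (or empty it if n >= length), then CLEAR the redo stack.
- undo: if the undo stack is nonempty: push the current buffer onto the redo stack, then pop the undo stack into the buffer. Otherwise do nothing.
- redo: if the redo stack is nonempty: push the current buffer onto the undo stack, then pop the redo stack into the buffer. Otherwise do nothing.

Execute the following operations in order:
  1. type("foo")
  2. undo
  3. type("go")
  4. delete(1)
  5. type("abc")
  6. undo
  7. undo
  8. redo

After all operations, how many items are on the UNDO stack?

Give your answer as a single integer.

After op 1 (type): buf='foo' undo_depth=1 redo_depth=0
After op 2 (undo): buf='(empty)' undo_depth=0 redo_depth=1
After op 3 (type): buf='go' undo_depth=1 redo_depth=0
After op 4 (delete): buf='g' undo_depth=2 redo_depth=0
After op 5 (type): buf='gabc' undo_depth=3 redo_depth=0
After op 6 (undo): buf='g' undo_depth=2 redo_depth=1
After op 7 (undo): buf='go' undo_depth=1 redo_depth=2
After op 8 (redo): buf='g' undo_depth=2 redo_depth=1

Answer: 2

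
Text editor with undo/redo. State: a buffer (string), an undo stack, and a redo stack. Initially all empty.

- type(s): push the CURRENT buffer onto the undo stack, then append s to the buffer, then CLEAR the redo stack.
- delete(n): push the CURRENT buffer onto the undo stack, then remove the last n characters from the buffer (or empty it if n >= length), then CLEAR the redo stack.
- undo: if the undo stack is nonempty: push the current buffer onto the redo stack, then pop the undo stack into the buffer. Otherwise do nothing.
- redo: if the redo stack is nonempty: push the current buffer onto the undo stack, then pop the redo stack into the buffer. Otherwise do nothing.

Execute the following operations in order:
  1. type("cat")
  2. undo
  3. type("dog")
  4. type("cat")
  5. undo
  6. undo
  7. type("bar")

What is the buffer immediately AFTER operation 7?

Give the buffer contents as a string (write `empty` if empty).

Answer: bar

Derivation:
After op 1 (type): buf='cat' undo_depth=1 redo_depth=0
After op 2 (undo): buf='(empty)' undo_depth=0 redo_depth=1
After op 3 (type): buf='dog' undo_depth=1 redo_depth=0
After op 4 (type): buf='dogcat' undo_depth=2 redo_depth=0
After op 5 (undo): buf='dog' undo_depth=1 redo_depth=1
After op 6 (undo): buf='(empty)' undo_depth=0 redo_depth=2
After op 7 (type): buf='bar' undo_depth=1 redo_depth=0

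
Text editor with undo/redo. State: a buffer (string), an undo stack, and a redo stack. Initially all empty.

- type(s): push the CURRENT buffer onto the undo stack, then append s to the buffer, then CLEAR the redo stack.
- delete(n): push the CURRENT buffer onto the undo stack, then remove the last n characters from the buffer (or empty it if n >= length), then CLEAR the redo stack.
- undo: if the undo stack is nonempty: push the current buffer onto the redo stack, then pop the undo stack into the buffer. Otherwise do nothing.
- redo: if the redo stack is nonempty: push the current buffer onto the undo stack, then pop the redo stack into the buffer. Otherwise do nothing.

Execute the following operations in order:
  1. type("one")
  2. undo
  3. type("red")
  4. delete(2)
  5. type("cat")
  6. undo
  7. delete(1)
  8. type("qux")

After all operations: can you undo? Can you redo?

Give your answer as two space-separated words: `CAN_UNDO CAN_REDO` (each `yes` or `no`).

Answer: yes no

Derivation:
After op 1 (type): buf='one' undo_depth=1 redo_depth=0
After op 2 (undo): buf='(empty)' undo_depth=0 redo_depth=1
After op 3 (type): buf='red' undo_depth=1 redo_depth=0
After op 4 (delete): buf='r' undo_depth=2 redo_depth=0
After op 5 (type): buf='rcat' undo_depth=3 redo_depth=0
After op 6 (undo): buf='r' undo_depth=2 redo_depth=1
After op 7 (delete): buf='(empty)' undo_depth=3 redo_depth=0
After op 8 (type): buf='qux' undo_depth=4 redo_depth=0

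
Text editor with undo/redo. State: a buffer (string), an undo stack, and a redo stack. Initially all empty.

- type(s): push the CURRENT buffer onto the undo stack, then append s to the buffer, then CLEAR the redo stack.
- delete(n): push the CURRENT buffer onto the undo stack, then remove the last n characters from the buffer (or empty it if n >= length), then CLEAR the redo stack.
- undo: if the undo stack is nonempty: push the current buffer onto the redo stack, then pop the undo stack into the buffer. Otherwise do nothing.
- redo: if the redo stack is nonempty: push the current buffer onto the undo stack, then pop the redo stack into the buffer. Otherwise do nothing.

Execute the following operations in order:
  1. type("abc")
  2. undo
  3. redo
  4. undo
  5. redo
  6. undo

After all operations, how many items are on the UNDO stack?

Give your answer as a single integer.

After op 1 (type): buf='abc' undo_depth=1 redo_depth=0
After op 2 (undo): buf='(empty)' undo_depth=0 redo_depth=1
After op 3 (redo): buf='abc' undo_depth=1 redo_depth=0
After op 4 (undo): buf='(empty)' undo_depth=0 redo_depth=1
After op 5 (redo): buf='abc' undo_depth=1 redo_depth=0
After op 6 (undo): buf='(empty)' undo_depth=0 redo_depth=1

Answer: 0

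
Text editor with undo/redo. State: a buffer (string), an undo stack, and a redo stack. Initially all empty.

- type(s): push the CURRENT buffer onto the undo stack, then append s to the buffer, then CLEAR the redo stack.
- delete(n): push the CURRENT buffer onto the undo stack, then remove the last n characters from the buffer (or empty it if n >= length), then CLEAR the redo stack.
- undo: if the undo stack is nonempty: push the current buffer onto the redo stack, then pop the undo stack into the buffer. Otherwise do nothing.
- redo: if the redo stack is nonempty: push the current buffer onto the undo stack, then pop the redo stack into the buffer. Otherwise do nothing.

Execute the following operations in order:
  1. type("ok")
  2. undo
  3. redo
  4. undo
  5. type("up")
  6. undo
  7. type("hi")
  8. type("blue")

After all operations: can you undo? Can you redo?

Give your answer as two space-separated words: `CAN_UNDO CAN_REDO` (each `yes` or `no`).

After op 1 (type): buf='ok' undo_depth=1 redo_depth=0
After op 2 (undo): buf='(empty)' undo_depth=0 redo_depth=1
After op 3 (redo): buf='ok' undo_depth=1 redo_depth=0
After op 4 (undo): buf='(empty)' undo_depth=0 redo_depth=1
After op 5 (type): buf='up' undo_depth=1 redo_depth=0
After op 6 (undo): buf='(empty)' undo_depth=0 redo_depth=1
After op 7 (type): buf='hi' undo_depth=1 redo_depth=0
After op 8 (type): buf='hiblue' undo_depth=2 redo_depth=0

Answer: yes no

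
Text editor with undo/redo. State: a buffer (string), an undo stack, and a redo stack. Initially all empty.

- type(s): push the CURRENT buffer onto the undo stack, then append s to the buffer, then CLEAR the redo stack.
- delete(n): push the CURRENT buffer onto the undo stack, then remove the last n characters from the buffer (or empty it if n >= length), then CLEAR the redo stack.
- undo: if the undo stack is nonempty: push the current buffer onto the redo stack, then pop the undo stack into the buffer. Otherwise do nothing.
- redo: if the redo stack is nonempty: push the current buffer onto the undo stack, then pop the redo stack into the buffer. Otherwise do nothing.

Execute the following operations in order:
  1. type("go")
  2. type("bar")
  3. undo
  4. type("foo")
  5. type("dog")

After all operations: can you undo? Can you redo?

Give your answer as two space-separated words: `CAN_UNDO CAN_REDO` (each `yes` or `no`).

Answer: yes no

Derivation:
After op 1 (type): buf='go' undo_depth=1 redo_depth=0
After op 2 (type): buf='gobar' undo_depth=2 redo_depth=0
After op 3 (undo): buf='go' undo_depth=1 redo_depth=1
After op 4 (type): buf='gofoo' undo_depth=2 redo_depth=0
After op 5 (type): buf='gofoodog' undo_depth=3 redo_depth=0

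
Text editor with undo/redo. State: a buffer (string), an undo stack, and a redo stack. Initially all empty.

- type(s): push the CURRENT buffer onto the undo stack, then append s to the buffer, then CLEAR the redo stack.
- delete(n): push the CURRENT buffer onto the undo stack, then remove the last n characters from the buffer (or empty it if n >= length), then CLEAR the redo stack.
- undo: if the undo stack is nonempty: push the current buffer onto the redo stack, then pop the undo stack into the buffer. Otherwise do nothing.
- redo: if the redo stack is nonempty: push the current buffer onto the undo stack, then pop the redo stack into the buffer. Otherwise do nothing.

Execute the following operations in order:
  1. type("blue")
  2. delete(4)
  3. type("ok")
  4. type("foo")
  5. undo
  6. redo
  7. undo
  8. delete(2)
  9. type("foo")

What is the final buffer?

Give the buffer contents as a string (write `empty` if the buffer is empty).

Answer: foo

Derivation:
After op 1 (type): buf='blue' undo_depth=1 redo_depth=0
After op 2 (delete): buf='(empty)' undo_depth=2 redo_depth=0
After op 3 (type): buf='ok' undo_depth=3 redo_depth=0
After op 4 (type): buf='okfoo' undo_depth=4 redo_depth=0
After op 5 (undo): buf='ok' undo_depth=3 redo_depth=1
After op 6 (redo): buf='okfoo' undo_depth=4 redo_depth=0
After op 7 (undo): buf='ok' undo_depth=3 redo_depth=1
After op 8 (delete): buf='(empty)' undo_depth=4 redo_depth=0
After op 9 (type): buf='foo' undo_depth=5 redo_depth=0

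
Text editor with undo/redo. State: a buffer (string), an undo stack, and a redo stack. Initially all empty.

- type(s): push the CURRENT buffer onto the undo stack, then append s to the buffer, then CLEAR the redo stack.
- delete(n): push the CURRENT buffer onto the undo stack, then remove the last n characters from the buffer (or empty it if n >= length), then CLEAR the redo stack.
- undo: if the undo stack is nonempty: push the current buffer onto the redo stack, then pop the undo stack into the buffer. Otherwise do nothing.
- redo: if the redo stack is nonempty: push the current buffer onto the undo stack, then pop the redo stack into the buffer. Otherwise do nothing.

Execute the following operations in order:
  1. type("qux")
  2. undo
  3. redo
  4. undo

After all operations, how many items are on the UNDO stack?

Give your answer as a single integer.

Answer: 0

Derivation:
After op 1 (type): buf='qux' undo_depth=1 redo_depth=0
After op 2 (undo): buf='(empty)' undo_depth=0 redo_depth=1
After op 3 (redo): buf='qux' undo_depth=1 redo_depth=0
After op 4 (undo): buf='(empty)' undo_depth=0 redo_depth=1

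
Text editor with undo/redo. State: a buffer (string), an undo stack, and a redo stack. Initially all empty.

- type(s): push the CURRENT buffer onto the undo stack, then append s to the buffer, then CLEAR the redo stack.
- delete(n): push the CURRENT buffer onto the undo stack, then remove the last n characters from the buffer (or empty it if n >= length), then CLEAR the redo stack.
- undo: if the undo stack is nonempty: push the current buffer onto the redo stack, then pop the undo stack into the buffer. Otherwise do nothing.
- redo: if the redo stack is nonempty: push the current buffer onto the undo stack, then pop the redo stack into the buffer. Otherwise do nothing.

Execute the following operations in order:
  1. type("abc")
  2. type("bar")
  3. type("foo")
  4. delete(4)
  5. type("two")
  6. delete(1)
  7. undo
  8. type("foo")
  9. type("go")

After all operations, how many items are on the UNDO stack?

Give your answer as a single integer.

After op 1 (type): buf='abc' undo_depth=1 redo_depth=0
After op 2 (type): buf='abcbar' undo_depth=2 redo_depth=0
After op 3 (type): buf='abcbarfoo' undo_depth=3 redo_depth=0
After op 4 (delete): buf='abcba' undo_depth=4 redo_depth=0
After op 5 (type): buf='abcbatwo' undo_depth=5 redo_depth=0
After op 6 (delete): buf='abcbatw' undo_depth=6 redo_depth=0
After op 7 (undo): buf='abcbatwo' undo_depth=5 redo_depth=1
After op 8 (type): buf='abcbatwofoo' undo_depth=6 redo_depth=0
After op 9 (type): buf='abcbatwofoogo' undo_depth=7 redo_depth=0

Answer: 7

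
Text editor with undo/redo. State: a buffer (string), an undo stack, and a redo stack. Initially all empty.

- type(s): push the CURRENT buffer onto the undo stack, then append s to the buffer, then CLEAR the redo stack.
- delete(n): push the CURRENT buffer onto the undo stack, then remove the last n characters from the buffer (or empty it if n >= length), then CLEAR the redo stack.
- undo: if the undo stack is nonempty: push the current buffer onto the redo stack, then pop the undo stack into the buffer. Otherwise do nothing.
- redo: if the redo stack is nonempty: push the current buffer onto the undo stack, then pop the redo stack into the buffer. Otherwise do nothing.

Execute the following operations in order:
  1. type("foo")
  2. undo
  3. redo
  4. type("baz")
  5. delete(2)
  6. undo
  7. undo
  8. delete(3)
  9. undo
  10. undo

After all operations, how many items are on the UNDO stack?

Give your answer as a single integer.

Answer: 0

Derivation:
After op 1 (type): buf='foo' undo_depth=1 redo_depth=0
After op 2 (undo): buf='(empty)' undo_depth=0 redo_depth=1
After op 3 (redo): buf='foo' undo_depth=1 redo_depth=0
After op 4 (type): buf='foobaz' undo_depth=2 redo_depth=0
After op 5 (delete): buf='foob' undo_depth=3 redo_depth=0
After op 6 (undo): buf='foobaz' undo_depth=2 redo_depth=1
After op 7 (undo): buf='foo' undo_depth=1 redo_depth=2
After op 8 (delete): buf='(empty)' undo_depth=2 redo_depth=0
After op 9 (undo): buf='foo' undo_depth=1 redo_depth=1
After op 10 (undo): buf='(empty)' undo_depth=0 redo_depth=2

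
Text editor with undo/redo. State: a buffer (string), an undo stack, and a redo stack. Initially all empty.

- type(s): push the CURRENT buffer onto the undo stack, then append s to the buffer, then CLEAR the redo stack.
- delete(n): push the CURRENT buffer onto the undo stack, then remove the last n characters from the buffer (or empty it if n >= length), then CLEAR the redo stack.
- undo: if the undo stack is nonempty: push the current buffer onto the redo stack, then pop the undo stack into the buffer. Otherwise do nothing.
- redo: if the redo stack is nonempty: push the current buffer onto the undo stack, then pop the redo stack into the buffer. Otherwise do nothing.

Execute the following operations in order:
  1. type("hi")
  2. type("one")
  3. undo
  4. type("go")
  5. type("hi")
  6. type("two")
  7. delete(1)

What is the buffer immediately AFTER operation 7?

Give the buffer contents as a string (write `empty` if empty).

After op 1 (type): buf='hi' undo_depth=1 redo_depth=0
After op 2 (type): buf='hione' undo_depth=2 redo_depth=0
After op 3 (undo): buf='hi' undo_depth=1 redo_depth=1
After op 4 (type): buf='higo' undo_depth=2 redo_depth=0
After op 5 (type): buf='higohi' undo_depth=3 redo_depth=0
After op 6 (type): buf='higohitwo' undo_depth=4 redo_depth=0
After op 7 (delete): buf='higohitw' undo_depth=5 redo_depth=0

Answer: higohitw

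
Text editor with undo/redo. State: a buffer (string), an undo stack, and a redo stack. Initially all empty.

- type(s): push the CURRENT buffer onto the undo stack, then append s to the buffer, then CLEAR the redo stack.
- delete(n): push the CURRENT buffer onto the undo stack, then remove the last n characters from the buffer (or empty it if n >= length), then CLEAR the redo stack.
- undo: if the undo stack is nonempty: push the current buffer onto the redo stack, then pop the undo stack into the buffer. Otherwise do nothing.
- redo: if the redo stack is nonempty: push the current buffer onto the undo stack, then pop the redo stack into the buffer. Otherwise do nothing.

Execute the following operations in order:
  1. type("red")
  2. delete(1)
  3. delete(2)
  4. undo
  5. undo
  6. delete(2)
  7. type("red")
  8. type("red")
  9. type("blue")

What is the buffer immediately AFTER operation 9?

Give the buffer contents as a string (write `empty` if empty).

Answer: rredredblue

Derivation:
After op 1 (type): buf='red' undo_depth=1 redo_depth=0
After op 2 (delete): buf='re' undo_depth=2 redo_depth=0
After op 3 (delete): buf='(empty)' undo_depth=3 redo_depth=0
After op 4 (undo): buf='re' undo_depth=2 redo_depth=1
After op 5 (undo): buf='red' undo_depth=1 redo_depth=2
After op 6 (delete): buf='r' undo_depth=2 redo_depth=0
After op 7 (type): buf='rred' undo_depth=3 redo_depth=0
After op 8 (type): buf='rredred' undo_depth=4 redo_depth=0
After op 9 (type): buf='rredredblue' undo_depth=5 redo_depth=0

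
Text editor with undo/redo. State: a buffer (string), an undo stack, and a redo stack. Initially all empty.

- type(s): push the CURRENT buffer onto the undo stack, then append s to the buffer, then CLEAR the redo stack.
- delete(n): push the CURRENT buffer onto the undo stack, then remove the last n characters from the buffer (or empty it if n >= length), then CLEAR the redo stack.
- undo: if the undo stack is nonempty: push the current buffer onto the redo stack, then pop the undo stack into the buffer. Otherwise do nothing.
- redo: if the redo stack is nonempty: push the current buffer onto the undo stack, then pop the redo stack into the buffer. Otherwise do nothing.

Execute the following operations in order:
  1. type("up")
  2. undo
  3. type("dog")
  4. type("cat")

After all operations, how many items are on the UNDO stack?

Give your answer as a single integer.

After op 1 (type): buf='up' undo_depth=1 redo_depth=0
After op 2 (undo): buf='(empty)' undo_depth=0 redo_depth=1
After op 3 (type): buf='dog' undo_depth=1 redo_depth=0
After op 4 (type): buf='dogcat' undo_depth=2 redo_depth=0

Answer: 2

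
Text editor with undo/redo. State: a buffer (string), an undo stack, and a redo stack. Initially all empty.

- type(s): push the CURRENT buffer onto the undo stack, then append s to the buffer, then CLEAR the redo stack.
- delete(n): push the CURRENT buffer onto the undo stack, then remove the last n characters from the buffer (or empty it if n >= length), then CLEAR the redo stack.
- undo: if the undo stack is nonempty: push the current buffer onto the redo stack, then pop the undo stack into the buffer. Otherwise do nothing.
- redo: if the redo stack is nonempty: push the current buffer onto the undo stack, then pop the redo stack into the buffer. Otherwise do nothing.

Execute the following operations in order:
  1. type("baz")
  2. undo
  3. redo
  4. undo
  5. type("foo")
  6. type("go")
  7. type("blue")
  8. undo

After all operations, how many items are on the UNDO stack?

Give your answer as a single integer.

After op 1 (type): buf='baz' undo_depth=1 redo_depth=0
After op 2 (undo): buf='(empty)' undo_depth=0 redo_depth=1
After op 3 (redo): buf='baz' undo_depth=1 redo_depth=0
After op 4 (undo): buf='(empty)' undo_depth=0 redo_depth=1
After op 5 (type): buf='foo' undo_depth=1 redo_depth=0
After op 6 (type): buf='foogo' undo_depth=2 redo_depth=0
After op 7 (type): buf='foogoblue' undo_depth=3 redo_depth=0
After op 8 (undo): buf='foogo' undo_depth=2 redo_depth=1

Answer: 2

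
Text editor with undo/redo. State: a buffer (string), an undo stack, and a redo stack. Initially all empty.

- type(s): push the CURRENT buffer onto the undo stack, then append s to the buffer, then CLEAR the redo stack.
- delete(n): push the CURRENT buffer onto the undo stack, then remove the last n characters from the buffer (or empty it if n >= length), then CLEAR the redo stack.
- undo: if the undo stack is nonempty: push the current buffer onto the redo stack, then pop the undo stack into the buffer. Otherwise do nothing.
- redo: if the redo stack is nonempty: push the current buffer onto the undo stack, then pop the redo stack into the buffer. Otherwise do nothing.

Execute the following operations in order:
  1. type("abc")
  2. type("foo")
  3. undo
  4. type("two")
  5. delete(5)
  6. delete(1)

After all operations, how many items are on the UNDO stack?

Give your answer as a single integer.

After op 1 (type): buf='abc' undo_depth=1 redo_depth=0
After op 2 (type): buf='abcfoo' undo_depth=2 redo_depth=0
After op 3 (undo): buf='abc' undo_depth=1 redo_depth=1
After op 4 (type): buf='abctwo' undo_depth=2 redo_depth=0
After op 5 (delete): buf='a' undo_depth=3 redo_depth=0
After op 6 (delete): buf='(empty)' undo_depth=4 redo_depth=0

Answer: 4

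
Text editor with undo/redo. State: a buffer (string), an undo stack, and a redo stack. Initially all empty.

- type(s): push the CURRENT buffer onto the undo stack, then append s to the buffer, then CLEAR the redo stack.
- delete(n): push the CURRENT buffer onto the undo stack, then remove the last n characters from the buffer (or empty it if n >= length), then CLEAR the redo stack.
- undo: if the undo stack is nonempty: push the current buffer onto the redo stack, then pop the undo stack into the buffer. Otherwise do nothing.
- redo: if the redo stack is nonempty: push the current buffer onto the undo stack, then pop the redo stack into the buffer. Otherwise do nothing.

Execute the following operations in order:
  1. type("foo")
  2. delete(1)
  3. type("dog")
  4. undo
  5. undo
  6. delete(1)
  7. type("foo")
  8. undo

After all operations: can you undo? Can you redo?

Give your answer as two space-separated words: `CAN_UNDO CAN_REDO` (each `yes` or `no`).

Answer: yes yes

Derivation:
After op 1 (type): buf='foo' undo_depth=1 redo_depth=0
After op 2 (delete): buf='fo' undo_depth=2 redo_depth=0
After op 3 (type): buf='fodog' undo_depth=3 redo_depth=0
After op 4 (undo): buf='fo' undo_depth=2 redo_depth=1
After op 5 (undo): buf='foo' undo_depth=1 redo_depth=2
After op 6 (delete): buf='fo' undo_depth=2 redo_depth=0
After op 7 (type): buf='fofoo' undo_depth=3 redo_depth=0
After op 8 (undo): buf='fo' undo_depth=2 redo_depth=1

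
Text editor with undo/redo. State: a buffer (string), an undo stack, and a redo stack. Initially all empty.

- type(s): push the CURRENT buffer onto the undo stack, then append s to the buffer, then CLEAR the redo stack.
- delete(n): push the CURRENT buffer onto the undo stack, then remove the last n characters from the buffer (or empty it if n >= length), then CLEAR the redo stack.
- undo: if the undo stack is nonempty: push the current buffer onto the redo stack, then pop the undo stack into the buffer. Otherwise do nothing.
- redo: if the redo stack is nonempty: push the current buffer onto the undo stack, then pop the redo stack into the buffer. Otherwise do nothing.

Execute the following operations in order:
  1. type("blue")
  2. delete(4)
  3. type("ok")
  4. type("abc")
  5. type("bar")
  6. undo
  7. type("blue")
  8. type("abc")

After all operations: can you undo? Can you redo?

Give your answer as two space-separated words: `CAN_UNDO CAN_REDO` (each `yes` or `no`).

Answer: yes no

Derivation:
After op 1 (type): buf='blue' undo_depth=1 redo_depth=0
After op 2 (delete): buf='(empty)' undo_depth=2 redo_depth=0
After op 3 (type): buf='ok' undo_depth=3 redo_depth=0
After op 4 (type): buf='okabc' undo_depth=4 redo_depth=0
After op 5 (type): buf='okabcbar' undo_depth=5 redo_depth=0
After op 6 (undo): buf='okabc' undo_depth=4 redo_depth=1
After op 7 (type): buf='okabcblue' undo_depth=5 redo_depth=0
After op 8 (type): buf='okabcblueabc' undo_depth=6 redo_depth=0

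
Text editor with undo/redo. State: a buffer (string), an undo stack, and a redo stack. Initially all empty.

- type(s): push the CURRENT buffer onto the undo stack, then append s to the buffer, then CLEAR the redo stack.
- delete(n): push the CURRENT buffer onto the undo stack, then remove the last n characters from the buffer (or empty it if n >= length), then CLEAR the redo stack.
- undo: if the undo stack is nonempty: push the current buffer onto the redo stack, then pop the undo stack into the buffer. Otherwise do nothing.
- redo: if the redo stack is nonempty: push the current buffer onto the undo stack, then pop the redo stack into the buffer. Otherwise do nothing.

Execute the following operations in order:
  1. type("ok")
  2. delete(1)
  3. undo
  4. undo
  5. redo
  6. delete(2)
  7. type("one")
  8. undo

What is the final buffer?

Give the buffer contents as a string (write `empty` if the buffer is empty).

Answer: empty

Derivation:
After op 1 (type): buf='ok' undo_depth=1 redo_depth=0
After op 2 (delete): buf='o' undo_depth=2 redo_depth=0
After op 3 (undo): buf='ok' undo_depth=1 redo_depth=1
After op 4 (undo): buf='(empty)' undo_depth=0 redo_depth=2
After op 5 (redo): buf='ok' undo_depth=1 redo_depth=1
After op 6 (delete): buf='(empty)' undo_depth=2 redo_depth=0
After op 7 (type): buf='one' undo_depth=3 redo_depth=0
After op 8 (undo): buf='(empty)' undo_depth=2 redo_depth=1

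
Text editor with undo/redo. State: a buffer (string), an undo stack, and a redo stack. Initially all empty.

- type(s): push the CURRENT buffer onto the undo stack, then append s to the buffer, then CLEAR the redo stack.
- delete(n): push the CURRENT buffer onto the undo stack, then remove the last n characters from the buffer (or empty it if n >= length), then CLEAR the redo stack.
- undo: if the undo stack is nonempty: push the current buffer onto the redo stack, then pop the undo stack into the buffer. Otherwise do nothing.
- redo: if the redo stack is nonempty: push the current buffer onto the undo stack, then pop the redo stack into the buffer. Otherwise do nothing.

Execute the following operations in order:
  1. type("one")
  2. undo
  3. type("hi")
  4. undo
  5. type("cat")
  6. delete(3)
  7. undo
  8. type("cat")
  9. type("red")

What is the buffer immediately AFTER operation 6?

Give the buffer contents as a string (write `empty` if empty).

Answer: empty

Derivation:
After op 1 (type): buf='one' undo_depth=1 redo_depth=0
After op 2 (undo): buf='(empty)' undo_depth=0 redo_depth=1
After op 3 (type): buf='hi' undo_depth=1 redo_depth=0
After op 4 (undo): buf='(empty)' undo_depth=0 redo_depth=1
After op 5 (type): buf='cat' undo_depth=1 redo_depth=0
After op 6 (delete): buf='(empty)' undo_depth=2 redo_depth=0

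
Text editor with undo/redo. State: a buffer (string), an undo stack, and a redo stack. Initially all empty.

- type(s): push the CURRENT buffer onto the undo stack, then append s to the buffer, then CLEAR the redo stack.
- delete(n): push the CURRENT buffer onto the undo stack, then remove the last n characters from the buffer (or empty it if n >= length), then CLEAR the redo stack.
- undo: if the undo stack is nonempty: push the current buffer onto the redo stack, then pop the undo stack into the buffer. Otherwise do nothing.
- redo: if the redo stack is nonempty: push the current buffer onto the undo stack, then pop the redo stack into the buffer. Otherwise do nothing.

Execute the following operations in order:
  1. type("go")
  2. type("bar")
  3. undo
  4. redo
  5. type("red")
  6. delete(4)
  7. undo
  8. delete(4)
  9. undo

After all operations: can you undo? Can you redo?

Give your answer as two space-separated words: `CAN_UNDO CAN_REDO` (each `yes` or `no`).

After op 1 (type): buf='go' undo_depth=1 redo_depth=0
After op 2 (type): buf='gobar' undo_depth=2 redo_depth=0
After op 3 (undo): buf='go' undo_depth=1 redo_depth=1
After op 4 (redo): buf='gobar' undo_depth=2 redo_depth=0
After op 5 (type): buf='gobarred' undo_depth=3 redo_depth=0
After op 6 (delete): buf='goba' undo_depth=4 redo_depth=0
After op 7 (undo): buf='gobarred' undo_depth=3 redo_depth=1
After op 8 (delete): buf='goba' undo_depth=4 redo_depth=0
After op 9 (undo): buf='gobarred' undo_depth=3 redo_depth=1

Answer: yes yes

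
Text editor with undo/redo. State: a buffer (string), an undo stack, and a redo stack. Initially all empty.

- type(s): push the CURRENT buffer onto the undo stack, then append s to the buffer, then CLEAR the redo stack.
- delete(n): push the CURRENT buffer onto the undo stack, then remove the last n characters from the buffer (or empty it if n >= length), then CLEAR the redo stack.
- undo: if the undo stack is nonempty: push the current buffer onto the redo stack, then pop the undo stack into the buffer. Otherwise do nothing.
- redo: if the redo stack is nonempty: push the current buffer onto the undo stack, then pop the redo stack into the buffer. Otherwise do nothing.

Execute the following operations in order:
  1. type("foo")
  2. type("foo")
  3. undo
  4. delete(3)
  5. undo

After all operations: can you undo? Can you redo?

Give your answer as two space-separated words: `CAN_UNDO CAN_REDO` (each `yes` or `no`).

After op 1 (type): buf='foo' undo_depth=1 redo_depth=0
After op 2 (type): buf='foofoo' undo_depth=2 redo_depth=0
After op 3 (undo): buf='foo' undo_depth=1 redo_depth=1
After op 4 (delete): buf='(empty)' undo_depth=2 redo_depth=0
After op 5 (undo): buf='foo' undo_depth=1 redo_depth=1

Answer: yes yes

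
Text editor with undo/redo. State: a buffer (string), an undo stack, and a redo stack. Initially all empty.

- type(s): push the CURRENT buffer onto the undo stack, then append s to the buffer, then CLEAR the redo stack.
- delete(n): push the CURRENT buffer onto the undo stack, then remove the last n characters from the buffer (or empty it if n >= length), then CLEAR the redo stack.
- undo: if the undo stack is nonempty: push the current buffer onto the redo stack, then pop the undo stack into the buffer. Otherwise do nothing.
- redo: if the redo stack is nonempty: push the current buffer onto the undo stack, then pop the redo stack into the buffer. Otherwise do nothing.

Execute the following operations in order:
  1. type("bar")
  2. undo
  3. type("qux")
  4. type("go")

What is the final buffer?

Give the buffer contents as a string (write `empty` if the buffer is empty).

After op 1 (type): buf='bar' undo_depth=1 redo_depth=0
After op 2 (undo): buf='(empty)' undo_depth=0 redo_depth=1
After op 3 (type): buf='qux' undo_depth=1 redo_depth=0
After op 4 (type): buf='quxgo' undo_depth=2 redo_depth=0

Answer: quxgo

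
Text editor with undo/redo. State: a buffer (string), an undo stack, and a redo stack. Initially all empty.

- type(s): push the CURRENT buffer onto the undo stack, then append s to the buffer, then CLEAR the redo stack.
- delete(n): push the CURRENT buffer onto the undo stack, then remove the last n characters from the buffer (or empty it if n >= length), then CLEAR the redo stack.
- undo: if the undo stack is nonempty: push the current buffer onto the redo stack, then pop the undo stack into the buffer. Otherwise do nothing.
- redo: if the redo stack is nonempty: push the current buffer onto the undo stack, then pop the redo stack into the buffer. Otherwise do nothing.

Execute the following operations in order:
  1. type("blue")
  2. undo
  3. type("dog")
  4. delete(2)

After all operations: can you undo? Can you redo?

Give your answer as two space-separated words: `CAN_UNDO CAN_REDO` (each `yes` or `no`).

After op 1 (type): buf='blue' undo_depth=1 redo_depth=0
After op 2 (undo): buf='(empty)' undo_depth=0 redo_depth=1
After op 3 (type): buf='dog' undo_depth=1 redo_depth=0
After op 4 (delete): buf='d' undo_depth=2 redo_depth=0

Answer: yes no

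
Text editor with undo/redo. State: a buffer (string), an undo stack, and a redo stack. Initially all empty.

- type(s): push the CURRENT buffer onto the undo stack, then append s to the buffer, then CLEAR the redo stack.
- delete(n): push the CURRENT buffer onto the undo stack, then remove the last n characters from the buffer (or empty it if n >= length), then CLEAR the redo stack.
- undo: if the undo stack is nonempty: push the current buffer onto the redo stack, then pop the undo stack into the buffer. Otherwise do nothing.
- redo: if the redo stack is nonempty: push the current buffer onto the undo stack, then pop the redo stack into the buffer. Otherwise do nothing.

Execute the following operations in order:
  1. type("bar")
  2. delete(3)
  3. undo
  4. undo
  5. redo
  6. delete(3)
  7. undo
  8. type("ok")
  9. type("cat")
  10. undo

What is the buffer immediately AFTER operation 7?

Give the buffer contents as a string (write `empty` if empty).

Answer: bar

Derivation:
After op 1 (type): buf='bar' undo_depth=1 redo_depth=0
After op 2 (delete): buf='(empty)' undo_depth=2 redo_depth=0
After op 3 (undo): buf='bar' undo_depth=1 redo_depth=1
After op 4 (undo): buf='(empty)' undo_depth=0 redo_depth=2
After op 5 (redo): buf='bar' undo_depth=1 redo_depth=1
After op 6 (delete): buf='(empty)' undo_depth=2 redo_depth=0
After op 7 (undo): buf='bar' undo_depth=1 redo_depth=1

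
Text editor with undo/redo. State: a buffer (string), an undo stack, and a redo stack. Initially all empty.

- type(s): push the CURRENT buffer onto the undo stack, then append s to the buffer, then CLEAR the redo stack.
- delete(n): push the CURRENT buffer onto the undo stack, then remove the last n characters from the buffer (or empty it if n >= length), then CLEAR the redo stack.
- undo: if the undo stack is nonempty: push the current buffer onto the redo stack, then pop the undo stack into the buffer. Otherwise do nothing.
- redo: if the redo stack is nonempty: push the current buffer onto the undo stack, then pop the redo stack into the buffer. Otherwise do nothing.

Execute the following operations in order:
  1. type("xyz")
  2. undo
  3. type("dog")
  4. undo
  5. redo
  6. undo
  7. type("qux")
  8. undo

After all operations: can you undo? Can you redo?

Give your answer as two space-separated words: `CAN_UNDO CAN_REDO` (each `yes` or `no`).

After op 1 (type): buf='xyz' undo_depth=1 redo_depth=0
After op 2 (undo): buf='(empty)' undo_depth=0 redo_depth=1
After op 3 (type): buf='dog' undo_depth=1 redo_depth=0
After op 4 (undo): buf='(empty)' undo_depth=0 redo_depth=1
After op 5 (redo): buf='dog' undo_depth=1 redo_depth=0
After op 6 (undo): buf='(empty)' undo_depth=0 redo_depth=1
After op 7 (type): buf='qux' undo_depth=1 redo_depth=0
After op 8 (undo): buf='(empty)' undo_depth=0 redo_depth=1

Answer: no yes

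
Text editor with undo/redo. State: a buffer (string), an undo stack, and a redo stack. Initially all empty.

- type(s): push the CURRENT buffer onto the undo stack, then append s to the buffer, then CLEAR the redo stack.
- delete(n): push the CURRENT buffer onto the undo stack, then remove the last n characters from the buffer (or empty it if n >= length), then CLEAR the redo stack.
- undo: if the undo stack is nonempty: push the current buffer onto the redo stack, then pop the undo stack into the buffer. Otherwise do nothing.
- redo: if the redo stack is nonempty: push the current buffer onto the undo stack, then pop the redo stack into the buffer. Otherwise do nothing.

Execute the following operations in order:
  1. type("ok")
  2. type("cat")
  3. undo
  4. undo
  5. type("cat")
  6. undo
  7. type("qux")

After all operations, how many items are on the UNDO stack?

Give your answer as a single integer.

Answer: 1

Derivation:
After op 1 (type): buf='ok' undo_depth=1 redo_depth=0
After op 2 (type): buf='okcat' undo_depth=2 redo_depth=0
After op 3 (undo): buf='ok' undo_depth=1 redo_depth=1
After op 4 (undo): buf='(empty)' undo_depth=0 redo_depth=2
After op 5 (type): buf='cat' undo_depth=1 redo_depth=0
After op 6 (undo): buf='(empty)' undo_depth=0 redo_depth=1
After op 7 (type): buf='qux' undo_depth=1 redo_depth=0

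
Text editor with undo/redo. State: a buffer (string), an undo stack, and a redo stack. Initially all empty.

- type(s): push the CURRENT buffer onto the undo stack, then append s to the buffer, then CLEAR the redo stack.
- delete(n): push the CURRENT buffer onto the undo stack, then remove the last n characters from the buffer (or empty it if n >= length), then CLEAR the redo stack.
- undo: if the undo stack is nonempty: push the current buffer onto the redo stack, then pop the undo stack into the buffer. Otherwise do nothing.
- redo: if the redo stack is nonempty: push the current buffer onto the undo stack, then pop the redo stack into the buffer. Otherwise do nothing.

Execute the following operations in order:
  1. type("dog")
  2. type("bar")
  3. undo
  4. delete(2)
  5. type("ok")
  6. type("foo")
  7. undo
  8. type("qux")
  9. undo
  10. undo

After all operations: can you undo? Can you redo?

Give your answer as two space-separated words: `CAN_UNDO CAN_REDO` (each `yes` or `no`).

Answer: yes yes

Derivation:
After op 1 (type): buf='dog' undo_depth=1 redo_depth=0
After op 2 (type): buf='dogbar' undo_depth=2 redo_depth=0
After op 3 (undo): buf='dog' undo_depth=1 redo_depth=1
After op 4 (delete): buf='d' undo_depth=2 redo_depth=0
After op 5 (type): buf='dok' undo_depth=3 redo_depth=0
After op 6 (type): buf='dokfoo' undo_depth=4 redo_depth=0
After op 7 (undo): buf='dok' undo_depth=3 redo_depth=1
After op 8 (type): buf='dokqux' undo_depth=4 redo_depth=0
After op 9 (undo): buf='dok' undo_depth=3 redo_depth=1
After op 10 (undo): buf='d' undo_depth=2 redo_depth=2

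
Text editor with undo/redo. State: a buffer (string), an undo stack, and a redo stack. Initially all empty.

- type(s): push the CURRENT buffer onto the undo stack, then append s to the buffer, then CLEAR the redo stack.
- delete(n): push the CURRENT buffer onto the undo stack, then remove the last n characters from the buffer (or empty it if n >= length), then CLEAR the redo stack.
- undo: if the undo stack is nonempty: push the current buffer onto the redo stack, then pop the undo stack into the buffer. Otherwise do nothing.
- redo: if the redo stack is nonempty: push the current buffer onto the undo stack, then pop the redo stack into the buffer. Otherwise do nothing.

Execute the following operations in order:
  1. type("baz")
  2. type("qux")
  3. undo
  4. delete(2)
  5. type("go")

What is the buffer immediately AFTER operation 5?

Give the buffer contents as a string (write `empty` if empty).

After op 1 (type): buf='baz' undo_depth=1 redo_depth=0
After op 2 (type): buf='bazqux' undo_depth=2 redo_depth=0
After op 3 (undo): buf='baz' undo_depth=1 redo_depth=1
After op 4 (delete): buf='b' undo_depth=2 redo_depth=0
After op 5 (type): buf='bgo' undo_depth=3 redo_depth=0

Answer: bgo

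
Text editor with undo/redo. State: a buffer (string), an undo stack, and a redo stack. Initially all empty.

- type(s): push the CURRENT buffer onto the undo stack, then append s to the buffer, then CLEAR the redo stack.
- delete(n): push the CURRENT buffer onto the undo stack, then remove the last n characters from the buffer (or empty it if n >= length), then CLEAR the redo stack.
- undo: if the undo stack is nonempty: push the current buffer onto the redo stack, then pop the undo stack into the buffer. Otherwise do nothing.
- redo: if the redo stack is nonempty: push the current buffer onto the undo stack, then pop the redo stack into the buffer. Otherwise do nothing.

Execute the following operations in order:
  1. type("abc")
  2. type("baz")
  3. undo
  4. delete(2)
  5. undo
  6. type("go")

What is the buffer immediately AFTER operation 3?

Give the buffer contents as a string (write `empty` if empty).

Answer: abc

Derivation:
After op 1 (type): buf='abc' undo_depth=1 redo_depth=0
After op 2 (type): buf='abcbaz' undo_depth=2 redo_depth=0
After op 3 (undo): buf='abc' undo_depth=1 redo_depth=1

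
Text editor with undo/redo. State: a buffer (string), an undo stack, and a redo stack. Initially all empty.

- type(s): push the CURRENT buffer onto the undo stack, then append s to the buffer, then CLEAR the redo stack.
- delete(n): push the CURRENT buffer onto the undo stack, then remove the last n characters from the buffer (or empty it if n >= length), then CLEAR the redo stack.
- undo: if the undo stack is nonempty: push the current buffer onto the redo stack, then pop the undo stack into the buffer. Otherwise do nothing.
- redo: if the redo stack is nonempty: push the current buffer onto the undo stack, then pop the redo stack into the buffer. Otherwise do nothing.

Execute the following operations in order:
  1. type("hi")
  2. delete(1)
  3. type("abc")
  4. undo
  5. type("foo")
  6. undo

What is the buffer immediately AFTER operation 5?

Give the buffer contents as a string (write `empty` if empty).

Answer: hfoo

Derivation:
After op 1 (type): buf='hi' undo_depth=1 redo_depth=0
After op 2 (delete): buf='h' undo_depth=2 redo_depth=0
After op 3 (type): buf='habc' undo_depth=3 redo_depth=0
After op 4 (undo): buf='h' undo_depth=2 redo_depth=1
After op 5 (type): buf='hfoo' undo_depth=3 redo_depth=0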